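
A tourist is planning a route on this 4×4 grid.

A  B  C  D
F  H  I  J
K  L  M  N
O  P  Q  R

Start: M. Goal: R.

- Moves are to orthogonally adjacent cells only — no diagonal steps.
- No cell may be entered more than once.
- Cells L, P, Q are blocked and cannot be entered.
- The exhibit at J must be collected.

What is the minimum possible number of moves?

4

Any route passes through J somewhere between M and R. Summing Manhattan distances along the two legs (M → J → R) gives a lower bound of 2 + 2 = 4 moves.
A route of 4 moves achieves this: M → I → J → N → R.
Since 4 matches the lower bound, it is optimal.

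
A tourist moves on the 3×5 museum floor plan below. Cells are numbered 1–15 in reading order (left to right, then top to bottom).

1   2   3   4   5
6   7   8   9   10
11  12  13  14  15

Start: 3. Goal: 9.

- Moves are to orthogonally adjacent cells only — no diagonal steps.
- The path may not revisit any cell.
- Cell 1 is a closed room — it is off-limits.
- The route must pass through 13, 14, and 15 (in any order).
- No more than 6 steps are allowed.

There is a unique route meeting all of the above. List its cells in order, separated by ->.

3 -> 8 -> 13 -> 14 -> 15 -> 10 -> 9

The 6-move cap with required stops at 13, 14, 15 leaves no slack for detours.
Route from 3: down 2 to 13, right 2 to 15, up 1 to 10, left 1 to 9 — 6 moves in all.
Check: all required cells visited; 6 ≤ 6 moves.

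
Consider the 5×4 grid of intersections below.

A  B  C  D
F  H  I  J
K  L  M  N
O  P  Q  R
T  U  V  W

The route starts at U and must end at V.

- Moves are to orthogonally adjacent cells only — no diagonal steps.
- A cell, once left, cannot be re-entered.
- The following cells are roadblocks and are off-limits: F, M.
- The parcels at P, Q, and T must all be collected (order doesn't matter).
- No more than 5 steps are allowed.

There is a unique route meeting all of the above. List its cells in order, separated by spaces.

U T O P Q V

Any route must reach P, Q, and T and still end at V within 5 moves, so the order of the required stops is forced.
Route from U: left 1 to T, up 1 to O, right 2 to Q, down 1 to V — 5 moves in all.
Check: all required cells visited; 5 ≤ 5 moves.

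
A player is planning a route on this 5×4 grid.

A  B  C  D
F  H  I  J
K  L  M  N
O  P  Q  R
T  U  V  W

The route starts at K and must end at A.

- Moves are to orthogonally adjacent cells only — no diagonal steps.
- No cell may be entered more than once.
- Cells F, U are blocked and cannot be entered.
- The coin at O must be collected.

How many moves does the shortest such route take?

Any route passes through O somewhere between K and A. Summing Manhattan distances along the two legs (K → O → A) gives a lower bound of 1 + 3 = 4 moves.
That bound ignores the blocked cells. Measuring each leg by the fewest moves that actually steer around them (K→O: 1; O→A: 5) raises the lower bound to 6.
A route of 6 moves exists: K → O → P → L → H → B → A.
Since 6 matches that lower bound, it is optimal.

6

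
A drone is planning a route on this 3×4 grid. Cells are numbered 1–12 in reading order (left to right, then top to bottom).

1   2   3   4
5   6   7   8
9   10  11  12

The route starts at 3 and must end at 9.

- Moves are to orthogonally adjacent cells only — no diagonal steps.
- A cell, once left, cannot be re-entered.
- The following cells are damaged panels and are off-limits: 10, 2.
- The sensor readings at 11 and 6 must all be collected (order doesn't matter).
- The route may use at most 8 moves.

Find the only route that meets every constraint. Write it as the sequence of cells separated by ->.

3 -> 4 -> 8 -> 12 -> 11 -> 7 -> 6 -> 5 -> 9

The budget equals the shortest possible length, so every move has to be on a shortest route through the required cells.
Route from 3: right 1 to 4, down 2 to 12, left 1 to 11, up 1 to 7, left 2 to 5, down 1 to 9 — 8 moves in all.
Check: all required cells visited; 8 ≤ 8 moves.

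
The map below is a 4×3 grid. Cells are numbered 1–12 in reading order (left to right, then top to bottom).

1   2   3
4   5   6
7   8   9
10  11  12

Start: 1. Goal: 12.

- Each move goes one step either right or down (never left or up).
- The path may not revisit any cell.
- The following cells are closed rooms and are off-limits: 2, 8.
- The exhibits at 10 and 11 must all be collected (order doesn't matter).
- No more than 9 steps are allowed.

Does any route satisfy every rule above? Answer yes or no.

One route that works: 1 → 4 → 7 → 10 → 11 → 12.

yes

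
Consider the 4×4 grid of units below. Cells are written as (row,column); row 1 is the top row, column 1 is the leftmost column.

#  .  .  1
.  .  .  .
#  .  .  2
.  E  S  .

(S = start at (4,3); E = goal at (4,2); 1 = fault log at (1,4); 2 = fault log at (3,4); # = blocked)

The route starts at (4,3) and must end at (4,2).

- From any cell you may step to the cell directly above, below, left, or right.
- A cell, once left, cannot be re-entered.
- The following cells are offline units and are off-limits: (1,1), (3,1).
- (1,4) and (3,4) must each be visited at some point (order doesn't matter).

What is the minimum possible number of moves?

9

Any route passes through (1,4) and (3,4) in some order between (4,3) and (4,2). Summing Manhattan distances along each leg and taking the cheapest ordering ((4,3) → (1,4) → (3,4) → (4,2)) gives a lower bound of 4 + 2 + 3 = 9 moves.
A route of 9 moves achieves this: (4,3) → (3,3) → (3,4) → (2,4) → (1,4) → (1,3) → (2,3) → (2,2) → (3,2) → (4,2).
Since 9 matches the lower bound, it is optimal.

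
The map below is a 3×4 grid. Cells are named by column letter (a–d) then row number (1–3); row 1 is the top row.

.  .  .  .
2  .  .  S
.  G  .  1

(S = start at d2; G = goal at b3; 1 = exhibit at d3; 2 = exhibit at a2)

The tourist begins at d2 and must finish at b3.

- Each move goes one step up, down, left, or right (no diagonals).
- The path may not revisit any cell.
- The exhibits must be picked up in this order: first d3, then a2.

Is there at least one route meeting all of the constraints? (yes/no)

One route that works: d2 → d3 → c3 → c2 → b2 → a2 → a3 → b3.

yes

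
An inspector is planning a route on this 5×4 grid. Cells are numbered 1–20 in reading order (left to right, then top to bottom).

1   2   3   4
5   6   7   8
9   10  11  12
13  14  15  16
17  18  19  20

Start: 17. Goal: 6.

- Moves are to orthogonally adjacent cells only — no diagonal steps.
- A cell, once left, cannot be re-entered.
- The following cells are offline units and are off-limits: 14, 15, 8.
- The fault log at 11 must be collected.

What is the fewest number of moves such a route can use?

Any route passes through 11 somewhere between 17 and 6. Summing Manhattan distances along the two legs (17 → 11 → 6) gives a lower bound of 4 + 2 = 6 moves.
A route of 6 moves achieves this: 17 → 13 → 9 → 10 → 11 → 7 → 6.
Since 6 matches the lower bound, it is optimal.

6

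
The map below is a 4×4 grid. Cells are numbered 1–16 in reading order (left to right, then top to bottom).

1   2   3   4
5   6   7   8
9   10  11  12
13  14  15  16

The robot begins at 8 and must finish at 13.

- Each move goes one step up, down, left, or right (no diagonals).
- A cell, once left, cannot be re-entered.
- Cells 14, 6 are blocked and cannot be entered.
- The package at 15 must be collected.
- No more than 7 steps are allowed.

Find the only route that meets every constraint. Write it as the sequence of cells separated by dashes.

Any route must reach 15 and still end at 13 within 7 moves, so the order of the required stops is forced.
Route from 8: 2× down (reaching 16), left to 15, up to 11, 2× left (reaching 9), down to 13 — 7 moves in all.
Check: all required cells visited; 7 ≤ 7 moves.

8 - 12 - 16 - 15 - 11 - 10 - 9 - 13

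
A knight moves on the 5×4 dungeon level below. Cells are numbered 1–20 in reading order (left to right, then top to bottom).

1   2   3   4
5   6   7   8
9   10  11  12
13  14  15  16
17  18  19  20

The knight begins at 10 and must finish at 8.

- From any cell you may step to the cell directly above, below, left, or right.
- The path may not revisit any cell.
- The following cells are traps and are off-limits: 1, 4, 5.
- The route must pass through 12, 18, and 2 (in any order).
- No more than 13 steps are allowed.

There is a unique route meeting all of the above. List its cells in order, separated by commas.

The 13-move cap with required stops at 12, 18, 2 leaves no slack for detours.
Route from 10: 2× up (reaching 2), right to 3, 3× down (reaching 15), left to 14, down to 18, 2× right (reaching 20), 3× up (reaching 8) — 13 moves in all.
Check: all required cells visited; 13 ≤ 13 moves.

10, 6, 2, 3, 7, 11, 15, 14, 18, 19, 20, 16, 12, 8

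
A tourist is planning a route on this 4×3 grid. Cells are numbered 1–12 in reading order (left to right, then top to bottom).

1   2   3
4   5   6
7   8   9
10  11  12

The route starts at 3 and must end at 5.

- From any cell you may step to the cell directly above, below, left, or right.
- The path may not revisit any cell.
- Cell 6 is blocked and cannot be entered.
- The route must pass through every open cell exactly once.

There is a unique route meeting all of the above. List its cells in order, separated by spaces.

Need to visit all 11 open cells exactly once, starting at 3 and ending at 5.
Cell 1 has only two open neighbours (4 and 2), so the path must pass straight through it: one of those is the cell it's entered from and the other is where it exits.
Route from 3: 2× left (reaching 1), 3× down (reaching 10), 2× right (reaching 12), up to 9, left to 8, up to 5 — 10 moves in all.
Check: all 11 open cells covered.

3 2 1 4 7 10 11 12 9 8 5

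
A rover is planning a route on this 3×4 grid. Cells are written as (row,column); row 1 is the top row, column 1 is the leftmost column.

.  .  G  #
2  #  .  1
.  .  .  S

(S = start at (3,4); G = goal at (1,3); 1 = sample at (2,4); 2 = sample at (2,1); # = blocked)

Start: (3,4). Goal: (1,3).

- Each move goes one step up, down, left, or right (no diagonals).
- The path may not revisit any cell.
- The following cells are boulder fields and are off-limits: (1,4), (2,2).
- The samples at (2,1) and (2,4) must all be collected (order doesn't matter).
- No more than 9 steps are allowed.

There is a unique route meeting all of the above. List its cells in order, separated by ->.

Any route must reach (2,1) and (2,4) and still end at (1,3) within 9 moves, so the order of the required stops is forced.
Route from (3,4): up to (2,4), left to (2,3), down to (3,3), 2× left (reaching (3,1)), 2× up (reaching (1,1)), 2× right (reaching (1,3)) — 9 moves in all.
Check: all required cells visited; 9 ≤ 9 moves.

(3,4) -> (2,4) -> (2,3) -> (3,3) -> (3,2) -> (3,1) -> (2,1) -> (1,1) -> (1,2) -> (1,3)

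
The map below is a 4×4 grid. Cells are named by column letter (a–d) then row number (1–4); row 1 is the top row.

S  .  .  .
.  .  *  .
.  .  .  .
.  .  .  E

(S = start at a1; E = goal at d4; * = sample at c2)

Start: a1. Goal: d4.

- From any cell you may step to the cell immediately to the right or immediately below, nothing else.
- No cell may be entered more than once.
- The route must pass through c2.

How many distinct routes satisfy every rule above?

9

A right/down-only route from a1 to d4 makes exactly 3 down-moves and 3 right-moves in some order.
With no other constraints that would be C(6,3) = 20 routes.
Split at c2 and multiply the segment counts: a1→c2: 3; c2→d4: 3; product = 9.
That gives 9 routes.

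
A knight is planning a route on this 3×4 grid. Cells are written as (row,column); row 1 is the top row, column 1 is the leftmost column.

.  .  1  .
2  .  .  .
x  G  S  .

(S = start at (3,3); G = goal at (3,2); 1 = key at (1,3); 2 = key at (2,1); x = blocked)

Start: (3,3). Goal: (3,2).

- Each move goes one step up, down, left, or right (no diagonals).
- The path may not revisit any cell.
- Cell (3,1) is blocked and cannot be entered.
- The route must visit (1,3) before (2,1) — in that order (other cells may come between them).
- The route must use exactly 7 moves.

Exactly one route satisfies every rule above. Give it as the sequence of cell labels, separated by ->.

(3,3) -> (2,3) -> (1,3) -> (1,2) -> (1,1) -> (2,1) -> (2,2) -> (3,2)

The waypoints must appear in the order (1,3), (2,1), with no cell reused.
Route from (3,3): up 2 to (1,3), left 2 to (1,1), down 1 to (2,1), right 1 to (2,2), down 1 to (3,2) — 7 moves in all.
Check: order respected (1 at step 2, 2 at step 5); 7 moves as required.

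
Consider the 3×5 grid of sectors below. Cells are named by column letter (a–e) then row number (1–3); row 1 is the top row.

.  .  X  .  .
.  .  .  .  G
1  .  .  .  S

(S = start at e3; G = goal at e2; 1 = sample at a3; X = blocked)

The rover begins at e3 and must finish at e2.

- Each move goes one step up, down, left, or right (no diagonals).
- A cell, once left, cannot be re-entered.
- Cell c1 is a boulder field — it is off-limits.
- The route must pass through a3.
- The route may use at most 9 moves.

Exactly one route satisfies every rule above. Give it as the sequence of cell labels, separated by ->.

e3 -> d3 -> c3 -> b3 -> a3 -> a2 -> b2 -> c2 -> d2 -> e2

The 9-move cap with required stops at a3 leaves no slack for detours.
Route from e3: left 4 to a3, up 1 to a2, right 4 to e2 — 9 moves in all.
Check: all required cells visited; 9 ≤ 9 moves.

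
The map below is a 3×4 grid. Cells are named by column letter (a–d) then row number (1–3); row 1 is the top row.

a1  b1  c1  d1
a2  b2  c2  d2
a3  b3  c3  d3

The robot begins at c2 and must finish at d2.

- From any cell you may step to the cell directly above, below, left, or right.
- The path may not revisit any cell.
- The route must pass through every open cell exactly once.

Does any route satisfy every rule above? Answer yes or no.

Exhausting the options from c2, every branch either would have to re-enter a cell already used or reaches the goal with a constraint still unmet.

no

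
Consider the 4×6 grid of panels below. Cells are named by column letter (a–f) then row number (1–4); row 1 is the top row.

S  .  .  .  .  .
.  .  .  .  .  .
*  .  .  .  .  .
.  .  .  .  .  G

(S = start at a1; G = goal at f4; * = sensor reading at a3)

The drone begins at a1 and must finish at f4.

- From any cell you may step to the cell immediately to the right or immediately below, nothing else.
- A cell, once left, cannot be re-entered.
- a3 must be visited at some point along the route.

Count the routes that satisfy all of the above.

A right/down-only route from a1 to f4 makes exactly 3 down-moves and 5 right-moves in some order.
With no other constraints that would be C(8,3) = 56 routes.
Split at a3 and multiply the segment counts: a1→a3: 1; a3→f4: 6; product = 6.
That gives 6 routes.

6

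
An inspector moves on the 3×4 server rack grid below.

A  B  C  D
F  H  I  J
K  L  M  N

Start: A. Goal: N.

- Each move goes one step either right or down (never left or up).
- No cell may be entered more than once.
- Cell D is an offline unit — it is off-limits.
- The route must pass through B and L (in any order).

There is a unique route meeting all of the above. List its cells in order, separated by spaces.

Moves only go right or down, so the column and row indices never decrease.
Route from A: right 1 to B, down 2 to L, right 2 to N — 5 moves in all.
Check: all required cells visited.

A B H L M N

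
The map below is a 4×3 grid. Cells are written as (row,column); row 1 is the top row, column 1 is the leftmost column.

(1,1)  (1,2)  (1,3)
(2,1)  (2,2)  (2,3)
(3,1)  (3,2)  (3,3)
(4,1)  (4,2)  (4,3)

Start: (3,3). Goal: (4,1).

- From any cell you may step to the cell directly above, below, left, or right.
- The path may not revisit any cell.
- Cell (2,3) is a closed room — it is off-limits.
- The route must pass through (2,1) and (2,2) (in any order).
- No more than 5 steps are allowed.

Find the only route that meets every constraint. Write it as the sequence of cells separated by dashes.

The 5-move cap with required stops at (2,1), (2,2) leaves no slack for detours.
Route from (3,3): left 1 to (3,2), up 1 to (2,2), left 1 to (2,1), down 2 to (4,1) — 5 moves in all.
Check: all required cells visited; 5 ≤ 5 moves.

(3,3) - (3,2) - (2,2) - (2,1) - (3,1) - (4,1)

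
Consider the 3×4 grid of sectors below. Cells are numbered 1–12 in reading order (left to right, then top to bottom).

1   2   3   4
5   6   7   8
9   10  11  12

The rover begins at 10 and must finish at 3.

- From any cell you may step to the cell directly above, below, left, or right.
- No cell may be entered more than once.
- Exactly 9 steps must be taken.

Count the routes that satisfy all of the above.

Need simple routes of exactly 9 moves from 10 to 3 (Manhattan distance 3, so 3 moves are spent on a detour and 3 undoing it).
Enumerating: 10 9 5 1 2 6 7 8 4 3 | 10 9 5 6 7 11 12 8 4 3 | 10 11 12 8 7 6 5 1 2 3.
That gives 3 routes.

3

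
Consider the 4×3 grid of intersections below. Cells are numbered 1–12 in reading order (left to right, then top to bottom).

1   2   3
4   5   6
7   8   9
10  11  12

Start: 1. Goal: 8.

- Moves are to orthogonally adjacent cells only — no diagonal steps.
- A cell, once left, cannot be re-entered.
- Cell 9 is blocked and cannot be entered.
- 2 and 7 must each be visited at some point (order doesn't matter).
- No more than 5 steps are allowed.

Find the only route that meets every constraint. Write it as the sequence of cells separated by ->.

1 -> 2 -> 5 -> 4 -> 7 -> 8

The budget equals the shortest possible length, so every move has to be on a shortest route through the required cells.
Route from 1: right 1 to 2, down 1 to 5, left 1 to 4, down 1 to 7, right 1 to 8 — 5 moves in all.
Check: all required cells visited; 5 ≤ 5 moves.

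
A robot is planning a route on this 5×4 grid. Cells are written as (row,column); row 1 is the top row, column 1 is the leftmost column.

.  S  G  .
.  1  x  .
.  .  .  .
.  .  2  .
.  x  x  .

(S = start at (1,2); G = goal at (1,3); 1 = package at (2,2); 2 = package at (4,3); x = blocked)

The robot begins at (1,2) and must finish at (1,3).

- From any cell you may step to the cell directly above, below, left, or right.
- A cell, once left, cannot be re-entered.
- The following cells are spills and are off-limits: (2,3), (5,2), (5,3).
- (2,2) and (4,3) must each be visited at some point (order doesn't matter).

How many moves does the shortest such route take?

9

Any route passes through (2,2) and (4,3) in some order between (1,2) and (1,3). Summing Manhattan distances along each leg and taking the cheapest ordering ((1,2) → (2,2) → (4,3) → (1,3)) gives a lower bound of 1 + 3 + 3 = 7 moves.
That bound ignores the blocked cells. Measuring each leg by the fewest moves that actually steer around them ((1,2)→(2,2): 1; (2,2)→(4,3): 3; (4,3)→(1,3): 5) raises the lower bound to 9.
A route of 9 moves exists: (1,2) → (2,2) → (3,2) → (4,2) → (4,3) → (3,3) → (3,4) → (2,4) → (1,4) → (1,3).
Since 9 matches that lower bound, it is optimal.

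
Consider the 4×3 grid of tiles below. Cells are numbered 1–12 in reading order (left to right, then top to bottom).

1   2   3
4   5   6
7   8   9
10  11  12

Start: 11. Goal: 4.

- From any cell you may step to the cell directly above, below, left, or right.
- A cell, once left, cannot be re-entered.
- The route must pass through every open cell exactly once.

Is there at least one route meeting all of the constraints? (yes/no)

no

Exhausting the options from 11, every branch either would have to re-enter a cell already used or reaches the goal with a constraint still unmet.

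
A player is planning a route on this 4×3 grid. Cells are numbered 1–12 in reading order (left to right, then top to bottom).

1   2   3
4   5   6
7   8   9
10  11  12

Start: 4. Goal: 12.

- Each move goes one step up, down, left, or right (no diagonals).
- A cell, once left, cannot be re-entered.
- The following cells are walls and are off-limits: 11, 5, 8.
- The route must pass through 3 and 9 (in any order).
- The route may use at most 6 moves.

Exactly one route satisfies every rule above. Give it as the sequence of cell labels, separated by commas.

The 6-move cap with required stops at 3, 9 leaves no slack for detours.
Route from 4: up 1 to 1, right 2 to 3, down 3 to 12 — 6 moves in all.
Check: all required cells visited; 6 ≤ 6 moves.

4, 1, 2, 3, 6, 9, 12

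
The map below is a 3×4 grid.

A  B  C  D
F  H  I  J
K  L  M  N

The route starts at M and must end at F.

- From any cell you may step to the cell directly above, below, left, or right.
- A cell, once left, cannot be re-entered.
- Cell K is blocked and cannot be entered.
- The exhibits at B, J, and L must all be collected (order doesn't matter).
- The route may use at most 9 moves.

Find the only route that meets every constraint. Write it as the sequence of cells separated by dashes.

The budget equals the shortest possible length, so every move has to be on a shortest route through the required cells.
Route from M: left to L, up to H, 2× right (reaching J), up to D, 3× left (reaching A), down to F — 9 moves in all.
Check: all required cells visited; 9 ≤ 9 moves.

M - L - H - I - J - D - C - B - A - F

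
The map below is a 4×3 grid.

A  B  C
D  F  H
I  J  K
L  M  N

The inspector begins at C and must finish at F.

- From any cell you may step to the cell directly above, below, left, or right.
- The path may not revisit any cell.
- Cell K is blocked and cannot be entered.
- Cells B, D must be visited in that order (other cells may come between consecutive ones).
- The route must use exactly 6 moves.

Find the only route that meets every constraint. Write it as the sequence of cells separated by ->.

C -> B -> A -> D -> I -> J -> F

The waypoints must appear in the order B, D, with no cell reused.
Route from C: 2× left (reaching A), 2× down (reaching I), right to J, up to F — 6 moves in all.
Check: order respected (B at step 1, D at step 3); 6 moves as required.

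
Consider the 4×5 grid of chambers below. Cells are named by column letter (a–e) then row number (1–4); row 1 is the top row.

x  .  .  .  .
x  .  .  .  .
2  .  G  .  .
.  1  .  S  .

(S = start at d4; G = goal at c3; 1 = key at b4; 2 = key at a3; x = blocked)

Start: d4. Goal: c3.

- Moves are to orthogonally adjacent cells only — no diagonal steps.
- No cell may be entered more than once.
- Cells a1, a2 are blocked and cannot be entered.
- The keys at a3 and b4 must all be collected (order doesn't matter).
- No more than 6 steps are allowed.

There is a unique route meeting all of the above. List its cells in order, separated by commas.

The budget equals the shortest possible length, so every move has to be on a shortest route through the required cells.
Route from d4: left 3 to a4, up 1 to a3, right 2 to c3 — 6 moves in all.
Check: all required cells visited; 6 ≤ 6 moves.

d4, c4, b4, a4, a3, b3, c3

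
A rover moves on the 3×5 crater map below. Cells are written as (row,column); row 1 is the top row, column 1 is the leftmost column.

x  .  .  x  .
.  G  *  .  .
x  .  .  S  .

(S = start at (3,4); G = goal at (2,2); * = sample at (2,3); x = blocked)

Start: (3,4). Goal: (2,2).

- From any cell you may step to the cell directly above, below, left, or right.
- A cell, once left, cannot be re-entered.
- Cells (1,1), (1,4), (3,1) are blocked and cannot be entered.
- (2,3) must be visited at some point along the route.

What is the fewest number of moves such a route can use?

Any route passes through (2,3) somewhere between (3,4) and (2,2). Summing Manhattan distances along the two legs ((3,4) → (2,3) → (2,2)) gives a lower bound of 2 + 1 = 3 moves.
A route of 3 moves achieves this: (3,4) → (2,4) → (2,3) → (2,2).
Since 3 matches the lower bound, it is optimal.

3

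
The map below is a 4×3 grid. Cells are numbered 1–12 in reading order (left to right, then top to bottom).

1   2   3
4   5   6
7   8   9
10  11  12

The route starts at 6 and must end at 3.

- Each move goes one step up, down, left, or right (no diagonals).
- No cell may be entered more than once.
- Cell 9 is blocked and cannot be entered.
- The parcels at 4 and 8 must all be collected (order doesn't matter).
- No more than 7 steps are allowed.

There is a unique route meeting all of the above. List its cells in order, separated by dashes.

The 7-move cap with required stops at 4, 8 leaves no slack for detours.
Route from 6: left 1 to 5, down 1 to 8, left 1 to 7, up 2 to 1, right 2 to 3 — 7 moves in all.
Check: all required cells visited; 7 ≤ 7 moves.

6 - 5 - 8 - 7 - 4 - 1 - 2 - 3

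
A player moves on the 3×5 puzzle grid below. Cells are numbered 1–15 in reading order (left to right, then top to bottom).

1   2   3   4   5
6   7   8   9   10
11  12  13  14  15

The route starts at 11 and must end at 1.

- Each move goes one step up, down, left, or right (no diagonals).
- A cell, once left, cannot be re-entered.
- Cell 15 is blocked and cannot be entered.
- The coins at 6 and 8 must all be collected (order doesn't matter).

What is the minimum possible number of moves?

Any route passes through 6 and 8 in some order between 11 and 1. Summing Manhattan distances along each leg and taking the cheapest ordering (11 → 6 → 8 → 1) gives a lower bound of 1 + 2 + 3 = 6 moves.
A route of 6 moves achieves this: 11 → 6 → 7 → 8 → 3 → 2 → 1.
Since 6 matches the lower bound, it is optimal.

6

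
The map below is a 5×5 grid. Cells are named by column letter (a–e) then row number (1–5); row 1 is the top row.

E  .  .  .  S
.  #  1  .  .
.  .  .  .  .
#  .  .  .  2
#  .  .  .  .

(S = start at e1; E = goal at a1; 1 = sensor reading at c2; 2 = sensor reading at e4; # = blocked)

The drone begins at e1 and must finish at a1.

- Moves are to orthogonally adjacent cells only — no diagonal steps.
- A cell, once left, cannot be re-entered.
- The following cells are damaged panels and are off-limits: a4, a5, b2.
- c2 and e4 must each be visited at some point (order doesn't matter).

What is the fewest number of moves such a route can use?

10

Any route passes through c2 and e4 in some order between e1 and a1. Summing Manhattan distances along each leg and taking the cheapest ordering (e1 → e4 → c2 → a1) gives a lower bound of 3 + 4 + 3 = 10 moves.
A route of 10 moves achieves this: e1 → e2 → e3 → e4 → d4 → d3 → d2 → c2 → c1 → b1 → a1.
Since 10 matches the lower bound, it is optimal.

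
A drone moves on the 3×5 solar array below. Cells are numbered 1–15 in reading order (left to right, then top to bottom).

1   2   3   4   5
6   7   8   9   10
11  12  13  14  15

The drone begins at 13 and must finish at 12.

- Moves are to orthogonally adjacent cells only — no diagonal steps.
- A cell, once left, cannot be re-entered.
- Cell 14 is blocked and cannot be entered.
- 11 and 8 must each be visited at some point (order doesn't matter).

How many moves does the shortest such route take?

Any route passes through 11 and 8 in some order between 13 and 12. Summing Manhattan distances along each leg and taking the cheapest ordering (13 → 8 → 11 → 12) gives a lower bound of 1 + 3 + 1 = 5 moves.
A route of 5 moves achieves this: 13 → 8 → 7 → 6 → 11 → 12.
Since 5 matches the lower bound, it is optimal.

5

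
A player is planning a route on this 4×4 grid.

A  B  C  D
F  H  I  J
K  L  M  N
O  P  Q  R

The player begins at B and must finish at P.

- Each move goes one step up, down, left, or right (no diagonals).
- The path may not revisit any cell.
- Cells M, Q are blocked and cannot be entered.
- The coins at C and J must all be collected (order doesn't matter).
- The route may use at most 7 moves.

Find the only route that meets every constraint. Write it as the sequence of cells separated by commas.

B, C, D, J, I, H, L, P

The budget equals the shortest possible length, so every move has to be on a shortest route through the required cells.
Route from B: right 2 to D, down 1 to J, left 2 to H, down 2 to P — 7 moves in all.
Check: all required cells visited; 7 ≤ 7 moves.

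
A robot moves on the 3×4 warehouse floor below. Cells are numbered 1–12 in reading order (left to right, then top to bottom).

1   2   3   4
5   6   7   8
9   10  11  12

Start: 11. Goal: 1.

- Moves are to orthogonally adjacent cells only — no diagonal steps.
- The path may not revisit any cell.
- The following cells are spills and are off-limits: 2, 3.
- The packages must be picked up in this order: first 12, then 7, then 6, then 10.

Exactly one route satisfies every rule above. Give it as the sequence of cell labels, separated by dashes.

11 - 12 - 8 - 7 - 6 - 10 - 9 - 5 - 1

The waypoints must appear in the order 12, 7, 6, 10, with no cell reused.
Route from 11: right 1 to 12, up 1 to 8, left 2 to 6, down 1 to 10, left 1 to 9, up 2 to 1 — 8 moves in all.
Check: order respected (12 at step 1, 7 at step 3, 6 at step 4, 10 at step 5).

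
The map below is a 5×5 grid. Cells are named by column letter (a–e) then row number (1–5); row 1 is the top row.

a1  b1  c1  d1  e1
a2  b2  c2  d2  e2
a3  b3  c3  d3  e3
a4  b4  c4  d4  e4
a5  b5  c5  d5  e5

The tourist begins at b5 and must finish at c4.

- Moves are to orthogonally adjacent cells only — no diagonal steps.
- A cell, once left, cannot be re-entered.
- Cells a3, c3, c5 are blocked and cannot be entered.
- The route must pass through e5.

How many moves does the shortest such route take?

12

Any route passes through e5 somewhere between b5 and c4. Summing Manhattan distances along the two legs (b5 → e5 → c4) gives a lower bound of 3 + 3 = 6 moves.
That bound ignores the blocked cells. Measuring each leg by the fewest moves that actually steer around them (b5→e5: 5; e5→c4: 3) raises the lower bound to 8.
The shortest route satisfying every rule uses 12 moves: b5 → b4 → b3 → b2 → c2 → d2 → d3 → e3 → e4 → e5 → d5 → d4 → c4.
The bound of 8 isn't tight here; checking systematically, no route of length 8 through 11 satisfies every constraint (on a 4-connected grid the length of any start-to-goal walk has the same parity as the Manhattan bound, so only lengths 8, 10, 12, … need checking), so 12 is the minimum.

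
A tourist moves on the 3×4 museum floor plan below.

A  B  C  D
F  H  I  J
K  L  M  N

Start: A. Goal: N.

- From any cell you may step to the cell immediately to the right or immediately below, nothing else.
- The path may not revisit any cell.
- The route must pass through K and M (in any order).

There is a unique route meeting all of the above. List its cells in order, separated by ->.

A -> F -> K -> L -> M -> N

Moves only go right or down, so the column and row indices never decrease.
Route from A: 2× down (reaching K), 3× right (reaching N) — 5 moves in all.
Check: all required cells visited.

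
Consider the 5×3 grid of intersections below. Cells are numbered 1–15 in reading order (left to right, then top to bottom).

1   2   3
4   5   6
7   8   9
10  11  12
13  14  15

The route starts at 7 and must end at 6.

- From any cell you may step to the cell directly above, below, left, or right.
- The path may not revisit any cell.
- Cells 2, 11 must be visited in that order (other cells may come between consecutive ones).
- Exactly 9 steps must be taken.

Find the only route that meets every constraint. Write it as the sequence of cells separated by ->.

The waypoints must appear in the order 2, 11, with no cell reused.
Route from 7: 2× up (reaching 1), right to 2, 3× down (reaching 11), right to 12, 2× up (reaching 6) — 9 moves in all.
Check: order respected (2 at step 3, 11 at step 6); 9 moves as required.

7 -> 4 -> 1 -> 2 -> 5 -> 8 -> 11 -> 12 -> 9 -> 6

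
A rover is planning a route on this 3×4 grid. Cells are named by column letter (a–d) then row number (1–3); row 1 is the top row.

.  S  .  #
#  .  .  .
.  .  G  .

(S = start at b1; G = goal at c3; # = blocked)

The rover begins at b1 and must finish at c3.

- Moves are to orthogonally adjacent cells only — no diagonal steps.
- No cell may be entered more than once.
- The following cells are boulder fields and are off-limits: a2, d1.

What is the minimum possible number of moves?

The Manhattan distance from b1 to c3 is |1−3| + |2−3| = 3, so at least 3 moves are needed.
A route of 3 moves achieves this: b1 → b2 → b3 → c3.
Since 3 matches the lower bound, it is optimal.

3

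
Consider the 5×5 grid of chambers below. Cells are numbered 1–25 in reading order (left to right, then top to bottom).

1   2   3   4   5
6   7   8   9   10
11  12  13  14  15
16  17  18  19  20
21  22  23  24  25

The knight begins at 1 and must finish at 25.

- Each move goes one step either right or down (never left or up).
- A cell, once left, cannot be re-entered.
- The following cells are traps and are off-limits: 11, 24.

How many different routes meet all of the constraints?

30

A right/down-only route from 1 to 25 makes exactly 4 down-moves and 4 right-moves in some order.
With no other constraints that would be C(8,4) = 70 routes.
Subtract routes through each blocked cell (inclusion–exclusion for overlaps): − through 11: 15 − through 24: 35 + through 11&24: 10 → 30.
That gives 30 routes.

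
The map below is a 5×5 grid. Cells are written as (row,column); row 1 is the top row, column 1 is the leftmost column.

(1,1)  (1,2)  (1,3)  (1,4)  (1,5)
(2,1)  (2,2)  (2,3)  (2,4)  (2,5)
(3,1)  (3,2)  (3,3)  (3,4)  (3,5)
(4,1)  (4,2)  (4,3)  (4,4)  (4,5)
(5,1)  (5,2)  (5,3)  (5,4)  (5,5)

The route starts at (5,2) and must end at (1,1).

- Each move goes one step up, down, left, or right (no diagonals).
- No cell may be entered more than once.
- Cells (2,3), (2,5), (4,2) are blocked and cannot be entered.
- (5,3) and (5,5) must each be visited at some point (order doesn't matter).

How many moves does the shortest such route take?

11

Any route passes through (5,3) and (5,5) in some order between (5,2) and (1,1). Summing Manhattan distances along each leg and taking the cheapest ordering ((5,2) → (5,3) → (5,5) → (1,1)) gives a lower bound of 1 + 2 + 8 = 11 moves.
A route of 11 moves achieves this: (5,2) → (5,3) → (5,4) → (5,5) → (4,5) → (3,5) → (3,4) → (2,4) → (1,4) → (1,3) → (1,2) → (1,1).
Since 11 matches the lower bound, it is optimal.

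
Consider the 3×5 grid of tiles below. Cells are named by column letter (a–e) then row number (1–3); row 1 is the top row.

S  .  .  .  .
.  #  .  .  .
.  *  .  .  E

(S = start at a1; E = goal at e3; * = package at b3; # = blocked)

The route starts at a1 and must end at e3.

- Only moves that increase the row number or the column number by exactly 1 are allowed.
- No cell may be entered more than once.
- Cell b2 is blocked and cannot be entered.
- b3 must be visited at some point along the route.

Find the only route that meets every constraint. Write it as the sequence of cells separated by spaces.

a1 a2 a3 b3 c3 d3 e3

Moves only go right or down, so the column and row indices never decrease.
Route from a1: down 2 to a3, right 4 to e3 — 6 moves in all.
Check: all required cells visited.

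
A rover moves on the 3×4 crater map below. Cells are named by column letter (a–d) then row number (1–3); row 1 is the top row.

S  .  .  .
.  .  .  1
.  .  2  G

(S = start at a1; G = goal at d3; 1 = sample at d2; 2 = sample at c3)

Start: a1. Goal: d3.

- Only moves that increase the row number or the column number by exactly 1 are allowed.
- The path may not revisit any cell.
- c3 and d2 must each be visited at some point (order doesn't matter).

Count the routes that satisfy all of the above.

0

A right/down-only route from a1 to d3 makes exactly 2 down-moves and 3 right-moves in some order.
With no other constraints that would be C(5,2) = 10 routes.
c3 is below but to the left of d2: going d2 → c3 would need a leftward move and c3 → d2 an upward move, so no right/down-only route can visit both required cells.
No route satisfies every constraint, so the count is 0.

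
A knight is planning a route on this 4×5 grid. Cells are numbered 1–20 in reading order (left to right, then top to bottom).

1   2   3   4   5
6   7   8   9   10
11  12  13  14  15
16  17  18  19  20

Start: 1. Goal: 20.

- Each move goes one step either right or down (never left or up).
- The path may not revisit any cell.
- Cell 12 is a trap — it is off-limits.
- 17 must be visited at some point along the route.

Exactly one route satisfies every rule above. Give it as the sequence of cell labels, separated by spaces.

1 6 11 16 17 18 19 20

Moves only go right or down, so the column and row indices never decrease.
Route from 1: down 3 to 16, right 4 to 20 — 7 moves in all.
Check: all required cells visited.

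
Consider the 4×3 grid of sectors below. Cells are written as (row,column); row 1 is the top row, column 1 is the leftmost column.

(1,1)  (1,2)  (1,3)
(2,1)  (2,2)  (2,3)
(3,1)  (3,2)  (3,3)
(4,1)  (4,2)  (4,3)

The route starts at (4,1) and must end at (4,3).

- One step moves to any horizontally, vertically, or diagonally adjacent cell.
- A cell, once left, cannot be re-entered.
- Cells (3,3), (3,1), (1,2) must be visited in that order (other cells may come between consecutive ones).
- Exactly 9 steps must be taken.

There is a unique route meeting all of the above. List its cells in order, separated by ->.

The waypoints must appear in the order (3,3), (3,1), (1,2), with no cell reused.
Route from (4,1): right to (4,2), up-right to (3,3), up-left to (2,2), down-left to (3,1), up to (2,1), up-right to (1,2), down-right to (2,3), down-left to (3,2), down-right to (4,3) — 9 moves in all.
Check: order respected ((3,3) at step 2, (3,1) at step 4, (1,2) at step 6); 9 moves as required.

(4,1) -> (4,2) -> (3,3) -> (2,2) -> (3,1) -> (2,1) -> (1,2) -> (2,3) -> (3,2) -> (4,3)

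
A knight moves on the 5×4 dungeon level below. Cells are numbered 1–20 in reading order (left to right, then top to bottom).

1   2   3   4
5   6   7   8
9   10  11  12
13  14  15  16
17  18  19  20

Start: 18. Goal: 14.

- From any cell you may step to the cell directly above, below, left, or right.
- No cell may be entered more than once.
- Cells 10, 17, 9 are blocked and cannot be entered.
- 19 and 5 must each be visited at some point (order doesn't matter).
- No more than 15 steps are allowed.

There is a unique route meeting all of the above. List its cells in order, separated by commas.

18, 19, 20, 16, 12, 8, 4, 3, 2, 1, 5, 6, 7, 11, 15, 14

The budget equals the shortest possible length, so every move has to be on a shortest route through the required cells.
Route from 18: right 2 to 20, up 4 to 4, left 3 to 1, down 1 to 5, right 2 to 7, down 2 to 15, left 1 to 14 — 15 moves in all.
Check: all required cells visited; 15 ≤ 15 moves.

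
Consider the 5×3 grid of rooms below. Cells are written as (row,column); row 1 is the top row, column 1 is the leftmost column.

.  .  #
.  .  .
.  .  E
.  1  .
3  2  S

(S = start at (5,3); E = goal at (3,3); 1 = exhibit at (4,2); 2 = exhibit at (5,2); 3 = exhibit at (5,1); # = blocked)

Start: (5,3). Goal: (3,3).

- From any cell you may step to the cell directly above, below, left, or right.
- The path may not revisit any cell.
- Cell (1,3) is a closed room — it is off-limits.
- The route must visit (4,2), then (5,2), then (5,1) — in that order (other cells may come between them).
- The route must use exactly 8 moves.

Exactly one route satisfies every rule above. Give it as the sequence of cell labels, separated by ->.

(5,3) -> (4,3) -> (4,2) -> (5,2) -> (5,1) -> (4,1) -> (3,1) -> (3,2) -> (3,3)

The waypoints must appear in the order (4,2), (5,2), (5,1), with no cell reused.
Route from (5,3): up to (4,3), left to (4,2), down to (5,2), left to (5,1), 2× up (reaching (3,1)), 2× right (reaching (3,3)) — 8 moves in all.
Check: order respected (1 at step 2, 2 at step 3, 3 at step 4); 8 moves as required.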